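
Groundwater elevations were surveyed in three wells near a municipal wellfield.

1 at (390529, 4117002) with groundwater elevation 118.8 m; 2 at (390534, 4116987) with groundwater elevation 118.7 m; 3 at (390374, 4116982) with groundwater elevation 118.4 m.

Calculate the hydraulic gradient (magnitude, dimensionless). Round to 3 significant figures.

0.00740

Taking 1 as reference: 2−1 = (5, -15, -0.1); 3−1 = (-155, -20, -0.4).
Solve a·Δx + b·Δy = Δh: det = 5·(-20) − (-155)·(-15) = -2425.
∂h/∂x = [(-0.1)·(-20) − (-0.4)·(-15)] / -2425 = +0.001649
∂h/∂y = [5·(-0.4) − (-155)·(-0.1)] / -2425 = +0.007216
|∇h| = √(0.001649² + 0.007216²) = 0.007402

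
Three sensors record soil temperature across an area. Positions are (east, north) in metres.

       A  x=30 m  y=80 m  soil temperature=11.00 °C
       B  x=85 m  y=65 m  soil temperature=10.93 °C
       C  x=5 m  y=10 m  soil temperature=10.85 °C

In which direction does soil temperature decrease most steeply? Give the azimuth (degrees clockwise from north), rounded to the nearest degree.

With T = a·x + b·y + c and A as origin, the differences give:
  55·a + (-15)·b = -0.07
  (-25)·a + (-70)·b = -0.15
Eliminate b (×(-70) and ×(-15), subtract): -4225·a = 2.650 → a = ∂T/∂x = -0.0006272
Back-substitute: b = ∂T/∂y = +0.002367.
Steepest decrease is along −∇f: components (+0.0006272 E, -0.002367 N).
Azimuth = atan2(+0.0006272, -0.002367) = 165.2° ≈ 165°.

165°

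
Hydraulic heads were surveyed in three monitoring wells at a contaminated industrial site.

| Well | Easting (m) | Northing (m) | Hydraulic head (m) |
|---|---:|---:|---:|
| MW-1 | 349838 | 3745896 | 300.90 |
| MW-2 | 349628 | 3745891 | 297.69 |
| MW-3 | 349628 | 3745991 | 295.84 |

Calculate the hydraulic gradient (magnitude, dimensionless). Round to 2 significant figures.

0.024

Three-point gradient (reference MW-1): Δ to MW-2 = (-210, -5, -3.21), Δ to MW-3 = (-210, 95, -5.06).
∂h/∂x = +0.01573, ∂h/∂y = -0.01850 (det = -21000).
|∇h| = √(0.01573² + -0.01850²) = 0.02428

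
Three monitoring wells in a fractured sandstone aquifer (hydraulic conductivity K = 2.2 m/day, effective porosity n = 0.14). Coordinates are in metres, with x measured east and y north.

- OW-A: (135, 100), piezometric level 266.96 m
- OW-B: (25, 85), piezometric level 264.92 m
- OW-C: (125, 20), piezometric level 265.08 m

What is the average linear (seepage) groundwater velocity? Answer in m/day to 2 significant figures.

0.42 m/day

Differences from OW-A: to OW-B (Δx, Δy, Δh) = (-110, -15, -2.04); to OW-C = (-10, -80, -1.88).
Determinant of the coordinate differences = (-110)·(-80) − (-10)·(-15) = 8650.
∂h/∂x = [(-2.04)·(-80) − (-1.88)·(-15)] / 8650 = +0.01561
∂h/∂y = [(-110)·(-1.88) − (-10)·(-2.04)] / 8650 = +0.02155
|∇h| = √(0.01561² + 0.02155²) = 0.02661
Seepage velocity v = K·i/n = 2.2 × 0.02661 / 0.14 = 0.4182 m/day.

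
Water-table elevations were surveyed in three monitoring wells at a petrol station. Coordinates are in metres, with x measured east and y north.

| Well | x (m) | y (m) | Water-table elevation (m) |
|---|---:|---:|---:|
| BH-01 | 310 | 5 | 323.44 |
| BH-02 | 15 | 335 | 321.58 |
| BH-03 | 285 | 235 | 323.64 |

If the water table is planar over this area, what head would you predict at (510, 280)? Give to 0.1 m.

325.6 m

Differences from BH-01: to BH-02 (Δx, Δy, Δh) = (-295, 330, -1.86); to BH-03 = (-25, 230, +0.20).
Solve a·Δx + b·Δy = Δh: det = (-295)·230 − (-25)·330 = -59600.
∂h/∂x = [(-1.86)·230 − (+0.20)·330] / -59600 = +0.008285
∂h/∂y = [(-295)·(+0.20) − (-25)·(-1.86)] / -59600 = +0.001770
h(510, 280) = 323.44 + (+0.008285)·(200) + (+0.001770)·(275) = 323.44 +1.657 +0.487 = 325.584 m.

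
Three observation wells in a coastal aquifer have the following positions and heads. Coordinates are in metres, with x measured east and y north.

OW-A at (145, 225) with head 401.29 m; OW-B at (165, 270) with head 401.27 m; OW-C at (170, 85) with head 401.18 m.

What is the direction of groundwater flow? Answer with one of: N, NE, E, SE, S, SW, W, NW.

Three-point gradient (reference OW-A): Δ to OW-B = (20, 45, -0.02), Δ to OW-C = (25, -140, -0.11).
∂h/∂x = -0.001975, ∂h/∂y = +0.0004331 (det = -3925).
Flow = −∇h = (+0.001975 east, -0.0004331 north), which points east.

E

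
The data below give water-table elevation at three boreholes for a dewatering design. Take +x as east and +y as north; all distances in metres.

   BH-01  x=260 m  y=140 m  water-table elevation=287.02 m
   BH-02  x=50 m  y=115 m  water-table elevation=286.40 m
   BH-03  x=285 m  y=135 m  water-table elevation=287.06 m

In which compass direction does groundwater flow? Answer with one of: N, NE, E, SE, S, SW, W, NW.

Taking BH-01 as reference: BH-02−BH-01 = (-210, -25, -0.62); BH-03−BH-01 = (25, -5, +0.04).
Determinant of the coordinate differences = (-210)·(-5) − 25·(-25) = 1675.
∂h/∂x = [(-0.62)·(-5) − (+0.04)·(-25)] / 1675 = +0.002448
∂h/∂y = [(-210)·(+0.04) − 25·(-0.62)] / 1675 = +0.004239
Flow = −∇h = (-0.002448 east, -0.004239 north), which points southwest.

SW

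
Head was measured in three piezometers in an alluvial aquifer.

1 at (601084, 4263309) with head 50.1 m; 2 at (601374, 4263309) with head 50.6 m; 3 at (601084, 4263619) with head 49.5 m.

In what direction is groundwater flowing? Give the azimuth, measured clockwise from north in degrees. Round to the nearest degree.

318°

∂h/∂x = (50.6 − 50.1) / (601374 − 601084) = +0.001724
∂h/∂y = (49.5 − 50.1) / (4263619 − 4263309) = -0.001935
Flow direction (−∇h) has components (-0.001724 E, +0.001935 N).
Azimuth = atan2(E, N) = atan2(-0.001724, +0.001935) = 318.3° ≈ 318°.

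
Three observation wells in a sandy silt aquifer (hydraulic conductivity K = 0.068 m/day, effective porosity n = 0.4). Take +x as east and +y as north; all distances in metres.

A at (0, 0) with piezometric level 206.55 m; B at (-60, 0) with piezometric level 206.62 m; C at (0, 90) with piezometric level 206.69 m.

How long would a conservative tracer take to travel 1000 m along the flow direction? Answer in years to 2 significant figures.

8300 years

∂h/∂x = (206.62 − 206.55) / (-60 − 0) = -0.001167
∂h/∂y = (206.69 − 206.55) / (90 − 0) = +0.001556
|∇h| = √(-0.001167² + 0.001556²) = 0.001945
Seepage velocity v = K·i/n = 0.068 × 0.001945 / 0.4 = 0.0003306 m/day.
t = 1000 / 0.0003306 = 3.025e+06 days = 8.28e+03 years.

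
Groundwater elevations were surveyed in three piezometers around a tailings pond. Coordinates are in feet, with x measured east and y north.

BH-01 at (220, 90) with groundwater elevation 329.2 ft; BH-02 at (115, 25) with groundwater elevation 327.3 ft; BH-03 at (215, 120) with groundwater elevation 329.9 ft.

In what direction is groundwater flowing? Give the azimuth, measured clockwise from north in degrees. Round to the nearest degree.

188°

With h = a·x + b·y + c and BH-01 as origin, the differences give:
  (-105)·a + (-65)·b = -1.9
  (-5)·a + 30·b = +0.7
Eliminate b (×30 and ×(-65), subtract): -3475·a = -11.50 → a = ∂h/∂x = +0.003309
Back-substitute: b = ∂h/∂y = +0.02388.
Flow direction (−∇h) has components (-0.003309 E, -0.02388 N).
Azimuth = atan2(E, N) = atan2(-0.003309, -0.02388) = 187.9° ≈ 188°.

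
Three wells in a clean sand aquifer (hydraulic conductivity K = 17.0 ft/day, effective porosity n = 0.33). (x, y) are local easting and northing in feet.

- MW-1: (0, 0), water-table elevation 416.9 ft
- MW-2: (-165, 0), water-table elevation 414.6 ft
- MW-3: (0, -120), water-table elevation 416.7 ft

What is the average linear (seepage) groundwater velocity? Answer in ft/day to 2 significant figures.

0.72 ft/day

∂h/∂x = (414.6 − 416.9) / (-165 − 0) = +0.01394
∂h/∂y = (416.7 − 416.9) / (-120 − 0) = +0.001667
|∇h| = √(0.01394² + 0.001667²) = 0.01404
Seepage velocity v = K·i/n = 17.0 × 0.01404 / 0.33 = 0.7233 ft/day.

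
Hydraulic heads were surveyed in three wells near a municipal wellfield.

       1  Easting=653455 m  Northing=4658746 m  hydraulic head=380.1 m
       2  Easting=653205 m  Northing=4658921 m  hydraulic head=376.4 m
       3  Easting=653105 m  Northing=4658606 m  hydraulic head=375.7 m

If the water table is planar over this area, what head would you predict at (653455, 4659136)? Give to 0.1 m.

With h = a·x + b·y + c and 1 as origin, the differences give:
  (-250)·a + 175·b = -3.7
  (-350)·a + (-140)·b = -4.4
Eliminate b (×(-140) and ×175, subtract): 96250·a = 1288.00 → a = ∂h/∂x = +0.01338
Back-substitute: b = ∂h/∂y = -0.002026.
h(653455, 4659136) = 380.1 + (+0.01338)·(0) + (-0.002026)·(390) = 380.1 +0.000 -0.790 = 379.310 m.

379.3 m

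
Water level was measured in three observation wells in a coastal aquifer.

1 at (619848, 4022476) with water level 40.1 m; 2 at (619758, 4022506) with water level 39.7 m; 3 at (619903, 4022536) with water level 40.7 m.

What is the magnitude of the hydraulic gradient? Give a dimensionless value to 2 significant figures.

0.0075

Three-point gradient (reference 1): Δ to 2 = (-90, 30, -0.4), Δ to 3 = (55, 60, +0.6).
∂h/∂x = +0.005957, ∂h/∂y = +0.004539 (det = -7050).
|∇h| = √(0.005957² + 0.004539²) = 0.007489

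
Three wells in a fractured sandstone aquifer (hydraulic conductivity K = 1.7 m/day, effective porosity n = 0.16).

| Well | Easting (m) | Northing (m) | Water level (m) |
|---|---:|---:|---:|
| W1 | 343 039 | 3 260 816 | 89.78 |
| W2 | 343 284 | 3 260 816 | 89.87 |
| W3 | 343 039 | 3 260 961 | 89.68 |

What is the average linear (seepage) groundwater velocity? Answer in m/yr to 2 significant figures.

∂h/∂x = (89.87 − 89.78) / (343284 − 343039) = +0.0003673
∂h/∂y = (89.68 − 89.78) / (3260961 − 3260816) = -0.0006897
|∇h| = √(0.0003673² + -0.0006897²) = 0.0007814
Seepage velocity v = K·i/n = 1.7 × 0.0007814 / 0.16 = 0.008302 m/day = 3.032 m/yr.

3.0 m/yr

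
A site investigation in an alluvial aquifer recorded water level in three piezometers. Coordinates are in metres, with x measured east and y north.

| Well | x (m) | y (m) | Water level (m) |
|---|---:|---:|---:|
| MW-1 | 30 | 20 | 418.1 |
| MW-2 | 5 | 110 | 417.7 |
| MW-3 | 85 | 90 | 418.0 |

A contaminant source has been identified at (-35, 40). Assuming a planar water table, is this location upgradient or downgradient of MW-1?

Taking MW-1 as reference: MW-2−MW-1 = (-25, 90, -0.4); MW-3−MW-1 = (55, 70, -0.1).
Determinant of the coordinate differences = (-25)·70 − 55·90 = -6700.
∂h/∂x = [(-0.4)·70 − (-0.1)·90] / -6700 = +0.002836
∂h/∂y = [(-25)·(-0.1) − 55·(-0.4)] / -6700 = -0.003657
Head at (-35, 40) = 418.1 + (+0.002836)·(-65) + (-0.003657)·(20) = 417.84 m.
That is lower than the 418.1 m at MW-1, so the point is downgradient.

downgradient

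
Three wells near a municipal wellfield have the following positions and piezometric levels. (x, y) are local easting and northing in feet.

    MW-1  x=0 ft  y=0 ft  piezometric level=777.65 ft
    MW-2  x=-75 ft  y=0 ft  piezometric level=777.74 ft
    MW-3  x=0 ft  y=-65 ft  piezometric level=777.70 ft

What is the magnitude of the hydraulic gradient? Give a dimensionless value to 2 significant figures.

0.0014

∂h/∂x = (777.74 − 777.65) / (-75 − 0) = -0.001200
∂h/∂y = (777.70 − 777.65) / (-65 − 0) = -0.0007692
|∇h| = √(-0.001200² + -0.0007692²) = 0.001425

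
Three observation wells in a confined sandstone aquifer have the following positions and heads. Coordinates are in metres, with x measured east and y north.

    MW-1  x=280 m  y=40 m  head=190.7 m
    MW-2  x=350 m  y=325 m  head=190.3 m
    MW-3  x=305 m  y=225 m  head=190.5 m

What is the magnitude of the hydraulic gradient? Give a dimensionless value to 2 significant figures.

0.0030

With h = a·x + b·y + c and MW-1 as origin, the differences give:
  70·a + 285·b = -0.4
  25·a + 185·b = -0.2
Eliminate b (×185 and ×285, subtract): 5825·a = -17.00 → a = ∂h/∂x = -0.002918
Back-substitute: b = ∂h/∂y = -0.0006867.
|∇h| = √(-0.002918² + -0.0006867²) = 0.002998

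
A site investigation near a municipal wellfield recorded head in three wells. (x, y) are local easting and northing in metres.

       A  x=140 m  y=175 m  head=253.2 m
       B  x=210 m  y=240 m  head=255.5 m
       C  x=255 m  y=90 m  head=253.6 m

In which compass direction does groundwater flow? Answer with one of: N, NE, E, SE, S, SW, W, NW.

SW

With h = a·x + b·y + c and A as origin, the differences give:
  70·a + 65·b = +2.3
  115·a + (-85)·b = +0.4
Eliminate b (×(-85) and ×65, subtract): -13425·a = -221.50 → a = ∂h/∂x = +0.01650
Back-substitute: b = ∂h/∂y = +0.01762.
Flow = −∇h = (-0.01650 east, -0.01762 north), which points southwest.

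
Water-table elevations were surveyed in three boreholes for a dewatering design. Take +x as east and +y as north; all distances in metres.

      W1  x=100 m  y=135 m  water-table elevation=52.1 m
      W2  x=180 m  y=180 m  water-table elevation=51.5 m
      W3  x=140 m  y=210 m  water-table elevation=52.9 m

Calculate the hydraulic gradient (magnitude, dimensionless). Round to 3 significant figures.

Differences from W1: to W2 (Δx, Δy, Δh) = (80, 45, -0.6); to W3 = (40, 75, +0.8).
Solve a·Δx + b·Δy = Δh: det = 80·75 − 40·45 = 4200.
∂h/∂x = [(-0.6)·75 − (+0.8)·45] / 4200 = -0.01929
∂h/∂y = [80·(+0.8) − 40·(-0.6)] / 4200 = +0.02095
|∇h| = √(-0.01929² + 0.02095²) = 0.02848

0.0285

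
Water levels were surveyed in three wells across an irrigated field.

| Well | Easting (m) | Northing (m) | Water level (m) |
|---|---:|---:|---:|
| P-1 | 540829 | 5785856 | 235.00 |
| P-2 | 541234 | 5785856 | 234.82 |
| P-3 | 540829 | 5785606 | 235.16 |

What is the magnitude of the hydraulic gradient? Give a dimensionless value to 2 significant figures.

∂h/∂x = (234.82 − 235.00) / (541234 − 540829) = -0.0004444
∂h/∂y = (235.16 − 235.00) / (5785606 − 5785856) = -0.0006400
|∇h| = √(-0.0004444² + -0.0006400²) = 0.0007792

0.00078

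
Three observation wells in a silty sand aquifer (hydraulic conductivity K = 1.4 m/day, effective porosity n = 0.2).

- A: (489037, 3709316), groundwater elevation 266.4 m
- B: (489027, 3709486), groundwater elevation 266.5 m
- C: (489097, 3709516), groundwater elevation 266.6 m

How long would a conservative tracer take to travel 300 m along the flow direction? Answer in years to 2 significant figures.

89 years

Taking A as reference: B−A = (-10, 170, +0.1); C−A = (60, 200, +0.2).
Determinant of the coordinate differences = (-10)·200 − 60·170 = -12200.
∂h/∂x = [(+0.1)·200 − (+0.2)·170] / -12200 = +0.001148
∂h/∂y = [(-10)·(+0.2) − 60·(+0.1)] / -12200 = +0.0006557
|∇h| = √(0.001148² + 0.0006557²) = 0.001322
Seepage velocity v = K·i/n = 1.4 × 0.001322 / 0.2 = 0.009254 m/day.
t = 300 / 0.009254 = 3.242e+04 days = 88.8 years.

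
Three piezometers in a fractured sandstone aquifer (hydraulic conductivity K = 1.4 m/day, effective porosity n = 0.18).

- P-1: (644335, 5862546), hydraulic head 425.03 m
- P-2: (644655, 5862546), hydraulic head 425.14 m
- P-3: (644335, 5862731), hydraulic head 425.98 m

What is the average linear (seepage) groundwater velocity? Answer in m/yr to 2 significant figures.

15 m/yr

∂h/∂x = (425.14 − 425.03) / (644655 − 644335) = +0.0003438
∂h/∂y = (425.98 − 425.03) / (5862731 − 5862546) = +0.005135
|∇h| = √(0.0003438² + 0.005135²) = 0.005146
Seepage velocity v = K·i/n = 1.4 × 0.005146 / 0.18 = 0.04002 m/day = 14.62 m/yr.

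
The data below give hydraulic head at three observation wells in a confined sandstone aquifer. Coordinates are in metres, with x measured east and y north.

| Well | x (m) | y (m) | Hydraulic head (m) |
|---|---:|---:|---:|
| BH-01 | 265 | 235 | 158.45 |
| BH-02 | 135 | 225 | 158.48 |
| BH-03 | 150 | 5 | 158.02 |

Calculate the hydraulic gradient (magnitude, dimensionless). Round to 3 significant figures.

0.00210

Differences from BH-01: to BH-02 (Δx, Δy, Δh) = (-130, -10, +0.03); to BH-03 = (-115, -230, -0.43).
Determinant of the coordinate differences = (-130)·(-230) − (-115)·(-10) = 28750.
∂h/∂x = [(+0.03)·(-230) − (-0.43)·(-10)] / 28750 = -0.0003896
∂h/∂y = [(-130)·(-0.43) − (-115)·(+0.03)] / 28750 = +0.002064
|∇h| = √(-0.0003896² + 0.002064²) = 0.0021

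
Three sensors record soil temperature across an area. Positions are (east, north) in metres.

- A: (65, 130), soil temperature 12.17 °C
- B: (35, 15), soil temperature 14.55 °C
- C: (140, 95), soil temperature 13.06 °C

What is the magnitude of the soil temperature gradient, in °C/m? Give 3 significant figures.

0.0213 °C/m

Three-point gradient (reference A): Δ to B = (-30, -115, +2.38), Δ to C = (75, -35, +0.89).
∂T/∂x = +0.001969, ∂T/∂y = -0.02121 (det = 9675).
|∇f| = √(0.001969² + -0.02121²) = 0.0213 °C/m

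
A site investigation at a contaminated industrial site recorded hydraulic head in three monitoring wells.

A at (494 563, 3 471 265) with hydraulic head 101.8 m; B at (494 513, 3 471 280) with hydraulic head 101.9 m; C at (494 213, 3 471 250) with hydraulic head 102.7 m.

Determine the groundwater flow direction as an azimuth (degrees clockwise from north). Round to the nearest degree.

056°

Taking A as reference: B−A = (-50, 15, +0.1); C−A = (-350, -15, +0.9).
Solve a·Δx + b·Δy = Δh: det = (-50)·(-15) − (-350)·15 = 6000.
∂h/∂x = [(+0.1)·(-15) − (+0.9)·15] / 6000 = -0.002500
∂h/∂y = [(-50)·(+0.9) − (-350)·(+0.1)] / 6000 = -0.001667
Flow direction (−∇h) has components (+0.002500 E, +0.001667 N).
Azimuth = atan2(E, N) = atan2(+0.002500, +0.001667) = 56.3° ≈ 056°.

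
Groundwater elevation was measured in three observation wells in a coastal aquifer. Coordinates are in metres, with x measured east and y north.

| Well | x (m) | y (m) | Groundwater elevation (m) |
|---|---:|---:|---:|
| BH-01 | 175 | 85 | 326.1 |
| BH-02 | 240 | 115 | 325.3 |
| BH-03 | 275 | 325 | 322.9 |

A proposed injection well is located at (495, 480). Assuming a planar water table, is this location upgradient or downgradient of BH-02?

Differences from BH-01: to BH-02 (Δx, Δy, Δh) = (65, 30, -0.8); to BH-03 = (100, 240, -3.2).
Solve a·Δx + b·Δy = Δh: det = 65·240 − 100·30 = 12600.
∂h/∂x = [(-0.8)·240 − (-3.2)·30] / 12600 = -0.007619
∂h/∂y = [65·(-3.2) − 100·(-0.8)] / 12600 = -0.01016
Head at (495, 480) = 326.1 + (-0.007619)·(320) + (-0.01016)·(395) = 319.65 m.
That is lower than the 325.3 m at BH-02, so the point is downgradient.

downgradient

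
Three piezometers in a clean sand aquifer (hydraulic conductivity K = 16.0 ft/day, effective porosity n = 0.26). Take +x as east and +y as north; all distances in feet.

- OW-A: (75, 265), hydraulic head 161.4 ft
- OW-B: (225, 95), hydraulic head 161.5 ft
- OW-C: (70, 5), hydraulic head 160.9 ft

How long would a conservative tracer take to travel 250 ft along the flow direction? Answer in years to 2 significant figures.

3.3 years

Taking OW-A as reference: OW-B−OW-A = (150, -170, +0.1); OW-C−OW-A = (-5, -260, -0.5).
Solve a·Δx + b·Δy = Δh: det = 150·(-260) − (-5)·(-170) = -39850.
∂h/∂x = [(+0.1)·(-260) − (-0.5)·(-170)] / -39850 = +0.002785
∂h/∂y = [150·(-0.5) − (-5)·(+0.1)] / -39850 = +0.001870
|∇h| = √(0.002785² + 0.001870²) = 0.003355
Seepage velocity v = K·i/n = 16.0 × 0.003355 / 0.26 = 0.2065 ft/day.
t = 250 / 0.2065 = 1211 days = 3.32 years.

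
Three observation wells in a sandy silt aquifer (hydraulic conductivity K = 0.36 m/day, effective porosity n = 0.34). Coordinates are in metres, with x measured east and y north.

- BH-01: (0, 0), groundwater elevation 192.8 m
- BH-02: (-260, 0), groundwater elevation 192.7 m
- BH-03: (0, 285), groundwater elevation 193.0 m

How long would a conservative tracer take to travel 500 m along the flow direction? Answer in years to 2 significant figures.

1600 years

∂h/∂x = (192.7 − 192.8) / (-260 − 0) = +0.0003846
∂h/∂y = (193.0 − 192.8) / (285 − 0) = +0.0007018
|∇h| = √(0.0003846² + 0.0007018²) = 0.0008003
Seepage velocity v = K·i/n = 0.36 × 0.0008003 / 0.34 = 0.0008474 m/day.
t = 500 / 0.0008474 = 5.9e+05 days = 1.62e+03 years.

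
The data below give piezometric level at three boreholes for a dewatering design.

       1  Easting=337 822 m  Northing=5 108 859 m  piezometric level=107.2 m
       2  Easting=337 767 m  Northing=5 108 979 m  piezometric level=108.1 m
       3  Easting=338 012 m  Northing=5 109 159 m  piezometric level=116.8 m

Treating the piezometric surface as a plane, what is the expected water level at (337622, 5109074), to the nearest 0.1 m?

106.5 m

Taking 1 as reference: 2−1 = (-55, 120, +0.9); 3−1 = (190, 300, +9.6).
Solve a·Δx + b·Δy = Δh: det = (-55)·300 − 190·120 = -39300.
∂h/∂x = [(+0.9)·300 − (+9.6)·120] / -39300 = +0.02244
∂h/∂y = [(-55)·(+9.6) − 190·(+0.9)] / -39300 = +0.01779
h(337622, 5109074) = 107.2 + (+0.02244)·(-200) + (+0.01779)·(215) = 107.2 -4.489 +3.824 = 106.535 m.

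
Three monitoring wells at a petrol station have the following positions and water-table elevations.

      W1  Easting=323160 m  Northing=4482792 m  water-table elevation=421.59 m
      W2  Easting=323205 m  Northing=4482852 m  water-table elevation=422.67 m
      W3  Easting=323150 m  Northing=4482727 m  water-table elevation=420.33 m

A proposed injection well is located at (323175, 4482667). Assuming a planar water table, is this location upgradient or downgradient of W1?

Differences from W1: to W2 (Δx, Δy, Δh) = (45, 60, +1.08); to W3 = (-10, -65, -1.26).
Solve a·Δx + b·Δy = Δh: det = 45·(-65) − (-10)·60 = -2325.
∂h/∂x = [(+1.08)·(-65) − (-1.26)·60] / -2325 = -0.002323
∂h/∂y = [45·(-1.26) − (-10)·(+1.08)] / -2325 = +0.01974
Head at (323175, 4482667) = 421.59 + (-0.002323)·(15) + (+0.01974)·(-125) = 419.09 m.
That is lower than the 421.59 m at W1, so the point is downgradient.

downgradient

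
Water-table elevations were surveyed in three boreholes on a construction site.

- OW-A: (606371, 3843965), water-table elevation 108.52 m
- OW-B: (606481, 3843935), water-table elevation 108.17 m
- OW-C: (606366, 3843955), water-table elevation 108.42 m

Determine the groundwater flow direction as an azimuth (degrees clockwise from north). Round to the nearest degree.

178°

Differences from OW-A: to OW-B (Δx, Δy, Δh) = (110, -30, -0.35); to OW-C = (-5, -10, -0.10).
Solve a·Δx + b·Δy = Δh: det = 110·(-10) − (-5)·(-30) = -1250.
∂h/∂x = [(-0.35)·(-10) − (-0.10)·(-30)] / -1250 = -0.0004000
∂h/∂y = [110·(-0.10) − (-5)·(-0.35)] / -1250 = +0.01020
Flow direction (−∇h) has components (+0.0004000 E, -0.01020 N).
Azimuth = atan2(E, N) = atan2(+0.0004000, -0.01020) = 177.8° ≈ 178°.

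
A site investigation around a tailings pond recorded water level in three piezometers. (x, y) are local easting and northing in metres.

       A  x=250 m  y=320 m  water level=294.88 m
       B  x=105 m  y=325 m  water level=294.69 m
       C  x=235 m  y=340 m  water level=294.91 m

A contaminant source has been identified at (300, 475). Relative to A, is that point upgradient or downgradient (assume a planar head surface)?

upgradient

Taking A as reference: B−A = (-145, 5, -0.19); C−A = (-15, 20, +0.03).
Determinant of the coordinate differences = (-145)·20 − (-15)·5 = -2825.
∂h/∂x = [(-0.19)·20 − (+0.03)·5] / -2825 = +0.001398
∂h/∂y = [(-145)·(+0.03) − (-15)·(-0.19)] / -2825 = +0.002549
Head at (300, 475) = 294.88 + (+0.001398)·(50) + (+0.002549)·(155) = 295.34 m.
That is higher than the 294.88 m at A, so the point is upgradient.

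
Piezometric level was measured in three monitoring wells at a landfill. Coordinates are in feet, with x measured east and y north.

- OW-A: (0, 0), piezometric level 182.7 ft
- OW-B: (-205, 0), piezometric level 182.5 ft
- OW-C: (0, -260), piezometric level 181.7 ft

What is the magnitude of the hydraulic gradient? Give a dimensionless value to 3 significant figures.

∂h/∂x = (182.5 − 182.7) / (-205 − 0) = +0.0009756
∂h/∂y = (181.7 − 182.7) / (-260 − 0) = +0.003846
|∇h| = √(0.0009756² + 0.003846²) = 0.003968

0.00397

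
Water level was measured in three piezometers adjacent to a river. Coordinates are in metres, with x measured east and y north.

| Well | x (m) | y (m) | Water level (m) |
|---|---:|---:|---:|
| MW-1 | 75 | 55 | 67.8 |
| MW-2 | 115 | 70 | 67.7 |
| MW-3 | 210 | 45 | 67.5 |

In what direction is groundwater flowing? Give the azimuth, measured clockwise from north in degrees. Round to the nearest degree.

Three-point gradient (reference MW-1): Δ to MW-2 = (40, 15, -0.1), Δ to MW-3 = (135, -10, -0.3).
∂h/∂x = -0.002268, ∂h/∂y = -0.0006186 (det = -2425).
Flow direction (−∇h) has components (+0.002268 E, +0.0006186 N).
Azimuth = atan2(E, N) = atan2(+0.002268, +0.0006186) = 74.7° ≈ 075°.

075°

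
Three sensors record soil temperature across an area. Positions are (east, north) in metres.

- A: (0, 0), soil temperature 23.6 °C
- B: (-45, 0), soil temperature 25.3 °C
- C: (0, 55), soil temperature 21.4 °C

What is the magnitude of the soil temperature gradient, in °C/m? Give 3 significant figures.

∂T/∂x = (25.3 − 23.6) / (-45 − 0) = -0.03778
∂T/∂y = (21.4 − 23.6) / (55 − 0) = -0.04000
|∇f| = √(-0.03778² + -0.04000²) = 0.05502 °C/m

0.0550 °C/m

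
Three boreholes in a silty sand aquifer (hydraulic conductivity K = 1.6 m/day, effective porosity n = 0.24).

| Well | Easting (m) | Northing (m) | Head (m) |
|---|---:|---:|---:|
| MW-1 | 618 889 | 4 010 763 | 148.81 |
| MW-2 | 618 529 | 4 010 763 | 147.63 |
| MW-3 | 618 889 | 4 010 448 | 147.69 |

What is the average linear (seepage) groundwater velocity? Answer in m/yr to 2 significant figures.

12 m/yr

∂h/∂x = (147.63 − 148.81) / (618529 − 618889) = +0.003278
∂h/∂y = (147.69 − 148.81) / (4010448 − 4010763) = +0.003556
|∇h| = √(0.003278² + 0.003556²) = 0.004836
Seepage velocity v = K·i/n = 1.6 × 0.004836 / 0.24 = 0.03224 m/day = 11.78 m/yr.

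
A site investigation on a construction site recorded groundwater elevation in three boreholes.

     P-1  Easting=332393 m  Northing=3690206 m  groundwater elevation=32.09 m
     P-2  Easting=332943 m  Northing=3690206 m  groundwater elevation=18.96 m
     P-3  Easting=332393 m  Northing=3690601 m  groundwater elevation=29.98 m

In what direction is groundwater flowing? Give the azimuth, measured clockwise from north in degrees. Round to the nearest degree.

077°

∂h/∂x = (18.96 − 32.09) / (332943 − 332393) = -0.02387
∂h/∂y = (29.98 − 32.09) / (3690601 − 3690206) = -0.005342
Flow direction (−∇h) has components (+0.02387 E, +0.005342 N).
Azimuth = atan2(E, N) = atan2(+0.02387, +0.005342) = 77.4° ≈ 077°.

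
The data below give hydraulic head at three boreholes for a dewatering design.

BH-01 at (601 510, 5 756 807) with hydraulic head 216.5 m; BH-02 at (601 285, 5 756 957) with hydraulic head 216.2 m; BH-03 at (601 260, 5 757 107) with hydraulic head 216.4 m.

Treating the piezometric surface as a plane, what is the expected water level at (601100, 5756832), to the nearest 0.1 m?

Taking BH-01 as reference: BH-02−BH-01 = (-225, 150, -0.3); BH-03−BH-01 = (-250, 300, -0.1).
Solve a·Δx + b·Δy = Δh: det = (-225)·300 − (-250)·150 = -30000.
∂h/∂x = [(-0.3)·300 − (-0.1)·150] / -30000 = +0.002500
∂h/∂y = [(-225)·(-0.1) − (-250)·(-0.3)] / -30000 = +0.001750
h(601100, 5756832) = 216.5 + (+0.002500)·(-410) + (+0.001750)·(25) = 216.5 -1.025 +0.044 = 215.519 m.

215.5 m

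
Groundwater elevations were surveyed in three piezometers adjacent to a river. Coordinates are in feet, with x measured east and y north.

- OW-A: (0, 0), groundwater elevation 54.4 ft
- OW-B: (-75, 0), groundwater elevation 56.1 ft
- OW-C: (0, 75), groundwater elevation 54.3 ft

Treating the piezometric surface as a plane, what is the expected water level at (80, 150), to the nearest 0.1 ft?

∂h/∂x = (56.1 − 54.4) / (-75 − 0) = -0.02267
∂h/∂y = (54.3 − 54.4) / (75 − 0) = -0.001333
h(80, 150) = 54.4 + (-0.02267)·(80) + (-0.001333)·(150) = 54.4 -1.813 -0.200 = 52.387 ft.

52.4 ft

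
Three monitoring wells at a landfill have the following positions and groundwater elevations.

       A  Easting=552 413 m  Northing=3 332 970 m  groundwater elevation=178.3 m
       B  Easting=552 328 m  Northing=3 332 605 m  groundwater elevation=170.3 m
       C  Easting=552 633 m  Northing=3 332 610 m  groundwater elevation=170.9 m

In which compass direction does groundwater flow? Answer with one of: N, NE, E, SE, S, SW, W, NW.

With h = a·x + b·y + c and A as origin, the differences give:
  (-85)·a + (-365)·b = -8.0
  220·a + (-360)·b = -7.4
Eliminate b (×(-360) and ×(-365), subtract): 110900·a = 179.00 → a = ∂h/∂x = +0.001614
Back-substitute: b = ∂h/∂y = +0.02154.
Flow = −∇h = (-0.001614 east, -0.02154 north), which points south.

S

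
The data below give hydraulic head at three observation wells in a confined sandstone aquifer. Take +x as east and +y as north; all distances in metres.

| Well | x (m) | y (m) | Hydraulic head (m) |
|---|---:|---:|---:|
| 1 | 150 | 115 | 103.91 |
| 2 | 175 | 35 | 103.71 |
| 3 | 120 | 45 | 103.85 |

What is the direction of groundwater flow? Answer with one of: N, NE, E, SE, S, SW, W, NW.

Taking 1 as reference: 2−1 = (25, -80, -0.20); 3−1 = (-30, -70, -0.06).
Solve a·Δx + b·Δy = Δh: det = 25·(-70) − (-30)·(-80) = -4150.
∂h/∂x = [(-0.20)·(-70) − (-0.06)·(-80)] / -4150 = -0.002217
∂h/∂y = [25·(-0.06) − (-30)·(-0.20)] / -4150 = +0.001807
Flow = −∇h = (+0.002217 east, -0.001807 north), which points southeast.

SE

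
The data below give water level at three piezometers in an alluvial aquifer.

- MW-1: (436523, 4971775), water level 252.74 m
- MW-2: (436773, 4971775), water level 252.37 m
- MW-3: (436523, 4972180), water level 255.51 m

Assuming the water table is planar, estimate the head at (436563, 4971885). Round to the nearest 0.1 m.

253.4 m

∂h/∂x = (252.37 − 252.74) / (436773 − 436523) = -0.001480
∂h/∂y = (255.51 − 252.74) / (4972180 − 4971775) = +0.006840
h(436563, 4971885) = 252.74 + (-0.001480)·(40) + (+0.006840)·(110) = 252.74 -0.059 +0.752 = 253.433 m.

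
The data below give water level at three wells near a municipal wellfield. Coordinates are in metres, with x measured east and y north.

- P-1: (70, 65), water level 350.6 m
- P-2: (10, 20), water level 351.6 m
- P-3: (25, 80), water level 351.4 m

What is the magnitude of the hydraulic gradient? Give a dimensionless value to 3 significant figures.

Differences from P-1: to P-2 (Δx, Δy, Δh) = (-60, -45, +1.0); to P-3 = (-45, 15, +0.8).
Solve a·Δx + b·Δy = Δh: det = (-60)·15 − (-45)·(-45) = -2925.
∂h/∂x = [(+1.0)·15 − (+0.8)·(-45)] / -2925 = -0.01744
∂h/∂y = [(-60)·(+0.8) − (-45)·(+1.0)] / -2925 = +0.001026
|∇h| = √(-0.01744² + 0.001026²) = 0.01747

0.0175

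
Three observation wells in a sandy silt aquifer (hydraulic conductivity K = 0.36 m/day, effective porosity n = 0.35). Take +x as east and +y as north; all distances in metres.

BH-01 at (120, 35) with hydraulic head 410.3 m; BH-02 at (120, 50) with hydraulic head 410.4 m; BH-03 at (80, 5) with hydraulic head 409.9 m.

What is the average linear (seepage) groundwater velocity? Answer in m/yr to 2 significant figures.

3.1 m/yr

Three-point gradient (reference BH-01): Δ to BH-02 = (0, 15, +0.1), Δ to BH-03 = (-40, -30, -0.4).
∂h/∂x = +0.005000, ∂h/∂y = +0.006667 (det = 600).
|∇h| = √(0.005000² + 0.006667²) = 0.008334
Seepage velocity v = K·i/n = 0.36 × 0.008334 / 0.35 = 0.008572 m/day = 3.131 m/yr.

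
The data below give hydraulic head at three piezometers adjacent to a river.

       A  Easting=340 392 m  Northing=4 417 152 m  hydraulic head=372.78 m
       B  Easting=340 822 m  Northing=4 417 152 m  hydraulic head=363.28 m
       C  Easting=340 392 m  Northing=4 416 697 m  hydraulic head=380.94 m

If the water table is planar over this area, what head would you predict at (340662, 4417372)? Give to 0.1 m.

362.9 m

∂h/∂x = (363.28 − 372.78) / (340822 − 340392) = -0.02209
∂h/∂y = (380.94 − 372.78) / (4416697 − 4417152) = -0.01793
h(340662, 4417372) = 372.78 + (-0.02209)·(270) + (-0.01793)·(220) = 372.78 -5.965 -3.945 = 362.869 m.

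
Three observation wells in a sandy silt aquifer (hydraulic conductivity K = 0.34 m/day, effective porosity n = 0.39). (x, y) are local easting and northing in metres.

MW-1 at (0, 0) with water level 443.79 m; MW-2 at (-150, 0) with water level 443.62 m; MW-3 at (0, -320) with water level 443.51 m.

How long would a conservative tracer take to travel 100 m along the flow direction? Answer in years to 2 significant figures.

220 years

∂h/∂x = (443.62 − 443.79) / (-150 − 0) = +0.001133
∂h/∂y = (443.51 − 443.79) / (-320 − 0) = +0.0008750
|∇h| = √(0.001133² + 0.0008750²) = 0.001432
Seepage velocity v = K·i/n = 0.34 × 0.001432 / 0.39 = 0.001248 m/day.
t = 100 / 0.001248 = 8.013e+04 days = 219 years.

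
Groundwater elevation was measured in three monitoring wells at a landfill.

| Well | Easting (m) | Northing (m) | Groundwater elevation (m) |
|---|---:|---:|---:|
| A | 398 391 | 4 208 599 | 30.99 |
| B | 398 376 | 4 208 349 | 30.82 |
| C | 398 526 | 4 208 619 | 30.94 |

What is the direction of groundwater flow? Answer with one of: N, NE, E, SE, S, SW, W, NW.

SE

Three-point gradient (reference A): Δ to B = (-15, -250, -0.17), Δ to C = (135, 20, -0.05).
∂h/∂x = -0.0004753, ∂h/∂y = +0.0007085 (det = 33450).
Flow = −∇h = (+0.0004753 east, -0.0007085 north), which points southeast.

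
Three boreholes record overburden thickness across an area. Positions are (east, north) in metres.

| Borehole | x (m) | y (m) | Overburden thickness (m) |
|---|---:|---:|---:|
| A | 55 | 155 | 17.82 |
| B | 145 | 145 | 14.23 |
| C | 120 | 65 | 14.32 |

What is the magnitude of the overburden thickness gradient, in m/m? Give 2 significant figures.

Differences from A: to B (Δx, Δy, Δh) = (90, -10, -3.59); to C = (65, -90, -3.50).
Determinant of the coordinate differences = 90·(-90) − 65·(-10) = -7450.
∂d/∂x = [(-3.59)·(-90) − (-3.50)·(-10)] / -7450 = -0.03867
∂d/∂y = [90·(-3.50) − 65·(-3.59)] / -7450 = +0.01096
|∇f| = √(-0.03867² + 0.01096²) = 0.04019 m/m

0.040 m/m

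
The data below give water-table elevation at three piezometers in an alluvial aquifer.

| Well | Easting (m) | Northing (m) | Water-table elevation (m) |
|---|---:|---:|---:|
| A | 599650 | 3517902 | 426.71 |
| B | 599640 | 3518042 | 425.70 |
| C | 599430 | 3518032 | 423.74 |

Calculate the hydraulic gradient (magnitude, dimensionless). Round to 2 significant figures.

Taking A as reference: B−A = (-10, 140, -1.01); C−A = (-220, 130, -2.97).
Solve a·Δx + b·Δy = Δh: det = (-10)·130 − (-220)·140 = 29500.
∂h/∂x = [(-1.01)·130 − (-2.97)·140] / 29500 = +0.009644
∂h/∂y = [(-10)·(-2.97) − (-220)·(-1.01)] / 29500 = -0.006525
|∇h| = √(0.009644² + -0.006525²) = 0.01164

0.012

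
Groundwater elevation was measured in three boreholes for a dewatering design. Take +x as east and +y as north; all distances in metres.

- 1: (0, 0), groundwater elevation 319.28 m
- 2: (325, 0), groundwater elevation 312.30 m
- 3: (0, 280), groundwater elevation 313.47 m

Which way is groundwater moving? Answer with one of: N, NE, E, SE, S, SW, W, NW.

NE

∂h/∂x = (312.30 − 319.28) / (325 − 0) = -0.02148
∂h/∂y = (313.47 − 319.28) / (280 − 0) = -0.02075
Flow = −∇h = (+0.02148 east, +0.02075 north), which points northeast.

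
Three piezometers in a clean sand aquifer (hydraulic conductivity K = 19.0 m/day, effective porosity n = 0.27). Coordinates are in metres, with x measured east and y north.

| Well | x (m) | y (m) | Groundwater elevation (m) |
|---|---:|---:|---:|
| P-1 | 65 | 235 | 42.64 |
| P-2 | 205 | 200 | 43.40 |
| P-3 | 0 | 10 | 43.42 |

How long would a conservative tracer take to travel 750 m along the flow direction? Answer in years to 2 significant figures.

With h = a·x + b·y + c and P-1 as origin, the differences give:
  140·a + (-35)·b = +0.76
  (-65)·a + (-225)·b = +0.78
Eliminate b (×(-225) and ×(-35), subtract): -33775·a = -143.700 → a = ∂h/∂x = +0.004255
Back-substitute: b = ∂h/∂y = -0.004696.
|∇h| = √(0.004255² + -0.004696²) = 0.006337
Seepage velocity v = K·i/n = 19.0 × 0.006337 / 0.27 = 0.4459 m/day.
t = 750 / 0.4459 = 1682 days = 4.61 years.

4.6 years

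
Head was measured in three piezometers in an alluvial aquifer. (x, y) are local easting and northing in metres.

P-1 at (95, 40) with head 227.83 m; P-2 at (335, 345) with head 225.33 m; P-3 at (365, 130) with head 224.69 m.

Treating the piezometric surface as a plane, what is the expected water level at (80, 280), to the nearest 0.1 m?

Taking P-1 as reference: P-2−P-1 = (240, 305, -2.50); P-3−P-1 = (270, 90, -3.14).
Determinant of the coordinate differences = 240·90 − 270·305 = -60750.
∂h/∂x = [(-2.50)·90 − (-3.14)·305] / -60750 = -0.01206
∂h/∂y = [240·(-3.14) − 270·(-2.50)] / -60750 = +0.001294
h(80, 280) = 227.83 + (-0.01206)·(-15) + (+0.001294)·(240) = 227.83 +0.181 +0.311 = 228.321 m.

228.3 m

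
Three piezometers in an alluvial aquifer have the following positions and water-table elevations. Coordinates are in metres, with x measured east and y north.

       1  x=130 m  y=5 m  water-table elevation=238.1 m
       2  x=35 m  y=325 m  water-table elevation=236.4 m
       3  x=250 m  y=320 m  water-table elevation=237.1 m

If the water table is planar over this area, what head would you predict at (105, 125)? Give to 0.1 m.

Differences from 1: to 2 (Δx, Δy, Δh) = (-95, 320, -1.7); to 3 = (120, 315, -1.0).
Solve a·Δx + b·Δy = Δh: det = (-95)·315 − 120·320 = -68325.
∂h/∂x = [(-1.7)·315 − (-1.0)·320] / -68325 = +0.003154
∂h/∂y = [(-95)·(-1.0) − 120·(-1.7)] / -68325 = -0.004376
h(105, 125) = 238.1 + (+0.003154)·(-25) + (-0.004376)·(120) = 238.1 -0.079 -0.525 = 237.496 m.

237.5 m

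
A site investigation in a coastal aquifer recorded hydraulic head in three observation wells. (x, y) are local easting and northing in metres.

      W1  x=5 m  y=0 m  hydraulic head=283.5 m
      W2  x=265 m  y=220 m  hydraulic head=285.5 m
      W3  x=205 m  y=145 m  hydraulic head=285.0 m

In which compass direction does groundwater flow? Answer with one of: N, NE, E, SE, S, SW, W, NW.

W

Differences from W1: to W2 (Δx, Δy, Δh) = (260, 220, +2.0); to W3 = (200, 145, +1.5).
Solve a·Δx + b·Δy = Δh: det = 260·145 − 200·220 = -6300.
∂h/∂x = [(+2.0)·145 − (+1.5)·220] / -6300 = +0.006349
∂h/∂y = [260·(+1.5) − 200·(+2.0)] / -6300 = +0.001587
Flow = −∇h = (-0.006349 east, -0.001587 north), which points west.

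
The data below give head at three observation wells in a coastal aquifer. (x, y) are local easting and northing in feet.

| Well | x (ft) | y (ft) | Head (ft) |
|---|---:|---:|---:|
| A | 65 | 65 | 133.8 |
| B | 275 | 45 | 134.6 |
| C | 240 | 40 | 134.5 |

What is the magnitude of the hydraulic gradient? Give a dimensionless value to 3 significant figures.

0.00527

Taking A as reference: B−A = (210, -20, +0.8); C−A = (175, -25, +0.7).
Determinant of the coordinate differences = 210·(-25) − 175·(-20) = -1750.
∂h/∂x = [(+0.8)·(-25) − (+0.7)·(-20)] / -1750 = +0.003429
∂h/∂y = [210·(+0.7) − 175·(+0.8)] / -1750 = -0.004000
|∇h| = √(0.003429² + -0.004000²) = 0.005269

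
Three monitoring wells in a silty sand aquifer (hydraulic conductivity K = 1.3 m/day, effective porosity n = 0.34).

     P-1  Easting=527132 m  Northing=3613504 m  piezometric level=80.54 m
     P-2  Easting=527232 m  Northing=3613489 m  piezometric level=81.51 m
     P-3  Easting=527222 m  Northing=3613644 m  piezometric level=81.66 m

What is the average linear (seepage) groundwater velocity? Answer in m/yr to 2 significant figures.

Taking P-1 as reference: P-2−P-1 = (100, -15, +0.97); P-3−P-1 = (90, 140, +1.12).
Solve a·Δx + b·Δy = Δh: det = 100·140 − 90·(-15) = 15350.
∂h/∂x = [(+0.97)·140 − (+1.12)·(-15)] / 15350 = +0.009941
∂h/∂y = [100·(+1.12) − 90·(+0.97)] / 15350 = +0.001609
|∇h| = √(0.009941² + 0.001609²) = 0.01007
Seepage velocity v = K·i/n = 1.3 × 0.01007 / 0.34 = 0.0385 m/day = 14.06 m/yr.

14 m/yr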